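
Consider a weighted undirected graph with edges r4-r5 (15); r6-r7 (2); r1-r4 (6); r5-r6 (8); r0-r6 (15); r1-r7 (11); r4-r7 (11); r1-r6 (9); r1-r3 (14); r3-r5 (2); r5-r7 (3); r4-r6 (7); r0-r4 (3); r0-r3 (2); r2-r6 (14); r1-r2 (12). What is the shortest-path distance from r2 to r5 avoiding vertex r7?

22

Some routes from r2 to r5 avoiding r7:
r2-r6-r5: 14 + 8 = 22
r2-r1-r3-r5: 12 + 14 + 2 = 28
r2-r1-r4-r0-r3-r5: 12 + 6 + 3 + 2 + 2 = 25
r2-r6-r4-r0-r3-r5: 14 + 7 + 3 + 2 + 2 = 28
The minimum is 22.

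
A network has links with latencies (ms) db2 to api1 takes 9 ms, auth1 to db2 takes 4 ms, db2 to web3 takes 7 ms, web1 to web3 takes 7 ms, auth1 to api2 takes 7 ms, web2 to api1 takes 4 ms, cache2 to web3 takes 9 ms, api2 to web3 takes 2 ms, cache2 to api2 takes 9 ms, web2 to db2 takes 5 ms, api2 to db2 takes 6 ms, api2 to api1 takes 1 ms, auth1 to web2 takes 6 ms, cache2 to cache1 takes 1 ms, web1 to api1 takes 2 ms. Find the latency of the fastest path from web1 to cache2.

12

A few of the web1→cache2 routes:
web1-web3-api2-cache2: 7 + 2 + 9 = 18
web1-api1-api2-cache2: 2 + 1 + 9 = 12
web1-api1-api2-web3-cache2: 2 + 1 + 2 + 9 = 14
web1-web3-cache2: 7 + 9 = 16
web1-api1-api2-db2-web3-cache2: 2 + 1 + 6 + 7 + 9 = 25
The minimum is 12 ms.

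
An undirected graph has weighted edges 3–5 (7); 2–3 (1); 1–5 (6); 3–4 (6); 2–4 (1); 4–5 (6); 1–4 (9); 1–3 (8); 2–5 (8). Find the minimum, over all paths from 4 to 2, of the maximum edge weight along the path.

1

Comparing a few candidate routes:
4→5→1→3→2: max(6, 6, 8, 1) = 8
4→2: max(1) = 1
4→5→2: max(6, 8) = 8
4→3→5→2: max(6, 7, 8) = 8
4→5→3→2: max(6, 7, 1) = 7
4→3→2: max(6, 1) = 6
The minimum achievable maximum is 1.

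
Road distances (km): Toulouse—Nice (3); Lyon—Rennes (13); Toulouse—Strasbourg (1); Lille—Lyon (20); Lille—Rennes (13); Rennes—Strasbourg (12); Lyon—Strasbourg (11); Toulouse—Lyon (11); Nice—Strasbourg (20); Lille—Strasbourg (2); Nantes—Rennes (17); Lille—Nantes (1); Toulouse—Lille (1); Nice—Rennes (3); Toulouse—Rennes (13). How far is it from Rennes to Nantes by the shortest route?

A few of the Rennes→Nantes routes:
Rennes - Toulouse - Lille - Nantes: 13 + 1 + 1 = 15
Rennes - Nice - Toulouse - Lille - Nantes: 3 + 3 + 1 + 1 = 8
Rennes - Strasbourg - Toulouse - Lille - Nantes: 12 + 1 + 1 + 1 = 15
Rennes - Nice - Toulouse - Strasbourg - Lille - Nantes: 3 + 3 + 1 + 2 + 1 = 10
Rennes - Strasbourg - Lille - Nantes: 12 + 2 + 1 = 15
Rennes - Lille - Nantes: 13 + 1 = 14
The minimum is 8 km.

8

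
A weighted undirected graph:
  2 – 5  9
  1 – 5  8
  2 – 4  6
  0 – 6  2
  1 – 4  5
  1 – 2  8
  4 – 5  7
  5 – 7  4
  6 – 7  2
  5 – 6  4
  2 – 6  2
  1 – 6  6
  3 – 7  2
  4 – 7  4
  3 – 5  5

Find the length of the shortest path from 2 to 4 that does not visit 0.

6

Checking several routes:
2 → 6 → 1 → 4: 2 + 6 + 5 = 13
2 → 1 → 4: 8 + 5 = 13
2 → 6 → 7 → 4: 2 + 2 + 4 = 8
2 → 6 → 5 → 4: 2 + 4 + 7 = 13
2 → 4: 6
2 → 6 → 5 → 7 → 4: 2 + 4 + 4 + 4 = 14
Shortest: 6.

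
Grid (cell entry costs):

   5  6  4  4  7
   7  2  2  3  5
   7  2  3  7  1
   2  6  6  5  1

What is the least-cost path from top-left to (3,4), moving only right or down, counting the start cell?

Cheapest: r0c0 -> r0c1 -> r1c1 -> r1c2 -> r1c3 -> r1c4 -> r2c4 -> r3c4
  5 + 6 + 2 + 2 + 3 + 5 + 1 + 1 = 25
For comparison, the top-then-right route costs 33.

25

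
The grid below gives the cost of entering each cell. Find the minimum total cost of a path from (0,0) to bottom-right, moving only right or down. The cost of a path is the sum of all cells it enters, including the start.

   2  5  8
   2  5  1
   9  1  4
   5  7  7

21

Path (0,0)→(1,0)→(1,1)→(1,2)→(2,2)→(3,2): 2 + 2 + 5 + 1 + 4 + 7 = 21.
(Top row then right column would cost 27.)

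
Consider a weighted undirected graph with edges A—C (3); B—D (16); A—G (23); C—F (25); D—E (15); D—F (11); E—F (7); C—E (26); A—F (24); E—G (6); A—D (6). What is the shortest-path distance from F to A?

17

A few of the F→A routes:
F → E → C → A: 7 + 26 + 3 = 36
F → D → A: 11 + 6 = 17
F → C → A: 25 + 3 = 28
F → E → D → A: 7 + 15 + 6 = 28
F → A: 24
Shortest: 17.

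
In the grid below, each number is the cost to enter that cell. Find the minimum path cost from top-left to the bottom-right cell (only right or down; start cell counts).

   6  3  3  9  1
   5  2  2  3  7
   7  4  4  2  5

23

Path (0,0) → (0,1) → (1,1) → (1,2) → (1,3) → (2,3) → (2,4): 6 + 3 + 2 + 2 + 3 + 2 + 5 = 23.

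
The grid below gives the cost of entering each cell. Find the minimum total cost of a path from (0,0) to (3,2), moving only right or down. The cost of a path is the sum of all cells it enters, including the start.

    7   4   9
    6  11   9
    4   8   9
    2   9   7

Best path: r0c0 → r1c0 → r2c0 → r3c0 → r3c1 → r3c2
Cost: 7 + 6 + 4 + 2 + 9 + 7 = 35

35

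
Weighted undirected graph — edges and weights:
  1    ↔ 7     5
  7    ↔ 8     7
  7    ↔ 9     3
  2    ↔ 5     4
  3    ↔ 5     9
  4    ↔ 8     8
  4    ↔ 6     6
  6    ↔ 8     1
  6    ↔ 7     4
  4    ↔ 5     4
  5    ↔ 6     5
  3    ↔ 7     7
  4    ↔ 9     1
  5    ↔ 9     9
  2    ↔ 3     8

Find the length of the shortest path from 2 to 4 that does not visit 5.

Paths from 2 to 4 avoiding 5:
2-3-7-6-4: 8 + 7 + 4 + 6 = 25
2-3-7-8-6-4: 8 + 7 + 7 + 1 + 6 = 29
2-3-7-6-8-4: 8 + 7 + 4 + 1 + 8 = 28
2-3-7-9-4: 8 + 7 + 3 + 1 = 19
2-3-7-8-4: 8 + 7 + 7 + 8 = 30
Shortest: 19.

19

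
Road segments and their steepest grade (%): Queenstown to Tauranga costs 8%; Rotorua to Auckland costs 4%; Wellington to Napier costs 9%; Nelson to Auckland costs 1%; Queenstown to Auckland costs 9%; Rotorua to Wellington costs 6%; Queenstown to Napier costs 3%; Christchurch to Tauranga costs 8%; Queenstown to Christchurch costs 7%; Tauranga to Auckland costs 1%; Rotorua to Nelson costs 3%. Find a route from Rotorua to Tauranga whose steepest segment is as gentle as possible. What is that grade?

Some routes from Rotorua to Tauranga:
Rotorua - Nelson - Auckland - Tauranga: max(3, 1, 1) = 3
Rotorua - Auckland - Tauranga: max(4, 1) = 4
Rotorua - Auckland - Queenstown - Christchurch - Tauranga: max(4, 9, 7, 8) = 9
The minimum achievable maximum is 3%.

3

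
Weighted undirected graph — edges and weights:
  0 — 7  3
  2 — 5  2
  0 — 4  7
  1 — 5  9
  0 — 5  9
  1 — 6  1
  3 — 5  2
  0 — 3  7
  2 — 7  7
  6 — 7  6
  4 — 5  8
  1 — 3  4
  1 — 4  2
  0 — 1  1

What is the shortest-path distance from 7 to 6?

5

Some routes from 7 to 6:
7 → 6: 6
7 → 0 → 1 → 6: 3 + 1 + 1 = 5
7 → 0 → 4 → 1 → 6: 3 + 7 + 2 + 1 = 13
Best route has total 5.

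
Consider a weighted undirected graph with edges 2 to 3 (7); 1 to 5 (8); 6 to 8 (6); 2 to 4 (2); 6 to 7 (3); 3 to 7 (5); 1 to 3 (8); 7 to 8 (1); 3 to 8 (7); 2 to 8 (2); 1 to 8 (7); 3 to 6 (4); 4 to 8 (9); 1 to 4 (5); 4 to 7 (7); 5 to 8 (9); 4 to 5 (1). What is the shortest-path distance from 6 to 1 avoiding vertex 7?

12

Comparing a few candidate routes:
6 → 3 → 1: 4 + 8 = 12
6 → 8 → 1: 6 + 7 = 13
6 → 8 → 2 → 4 → 1: 6 + 2 + 2 + 5 = 15
6 → 3 → 2 → 4 → 1: 4 + 7 + 2 + 5 = 18
6 → 3 → 8 → 1: 4 + 7 + 7 = 18
The minimum is 12.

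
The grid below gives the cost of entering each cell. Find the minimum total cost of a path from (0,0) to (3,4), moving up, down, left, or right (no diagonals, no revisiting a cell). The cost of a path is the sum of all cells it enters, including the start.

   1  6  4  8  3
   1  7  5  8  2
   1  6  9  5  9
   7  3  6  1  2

21

Best path: r0c0 -> r1c0 -> r2c0 -> r2c1 -> r3c1 -> r3c2 -> r3c3 -> r3c4
Cost: 1 + 1 + 1 + 6 + 3 + 6 + 1 + 2 = 21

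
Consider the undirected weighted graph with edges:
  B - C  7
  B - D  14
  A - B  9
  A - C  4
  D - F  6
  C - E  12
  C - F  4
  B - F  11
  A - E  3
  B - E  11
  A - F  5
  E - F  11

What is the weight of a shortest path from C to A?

4

Comparing a few candidate routes:
C-E-A: 12 + 3 = 15
C-F-A: 4 + 5 = 9
C-A: 4
Shortest: 4.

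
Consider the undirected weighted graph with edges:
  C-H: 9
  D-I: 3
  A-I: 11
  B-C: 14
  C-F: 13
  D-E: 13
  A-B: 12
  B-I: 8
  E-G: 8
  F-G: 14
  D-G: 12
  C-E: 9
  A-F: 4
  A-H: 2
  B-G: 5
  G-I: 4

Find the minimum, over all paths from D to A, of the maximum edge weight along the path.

Comparing a few candidate routes:
D→I→B→G→E→C→H→A: max(3, 8, 5, 8, 9, 9, 2) = 9
D→I→G→E→C→H→A: max(3, 4, 8, 9, 9, 2) = 9
D→I→G→B→A: max(3, 4, 5, 12) = 12
D→I→A: max(3, 11) = 11
The minimum achievable maximum is 9.

9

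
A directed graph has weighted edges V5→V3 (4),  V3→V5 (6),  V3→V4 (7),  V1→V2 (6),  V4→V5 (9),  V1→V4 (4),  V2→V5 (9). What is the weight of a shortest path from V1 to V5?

Routes from V1 to V5:
V1 → V4 → V5: 4 + 9 = 13
V1 → V2 → V5: 6 + 9 = 15
Shortest: 13.

13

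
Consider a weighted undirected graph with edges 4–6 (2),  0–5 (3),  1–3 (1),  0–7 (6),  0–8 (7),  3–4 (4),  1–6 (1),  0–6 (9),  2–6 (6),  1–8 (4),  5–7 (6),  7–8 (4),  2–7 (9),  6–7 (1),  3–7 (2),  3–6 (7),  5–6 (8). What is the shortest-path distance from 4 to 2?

A few of the 4→2 routes:
4 - 6 - 2: 2 + 6 = 8
4 - 6 - 7 - 2: 2 + 1 + 9 = 12
4 - 3 - 7 - 2: 4 + 2 + 9 = 15
4 - 3 - 1 - 6 - 2: 4 + 1 + 1 + 6 = 12
4 - 3 - 7 - 6 - 2: 4 + 2 + 1 + 6 = 13
Best route has total 8.

8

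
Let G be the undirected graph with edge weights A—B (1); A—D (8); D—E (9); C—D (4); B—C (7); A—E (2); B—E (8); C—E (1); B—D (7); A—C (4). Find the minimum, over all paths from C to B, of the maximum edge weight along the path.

2

Some routes from C to B:
C -> B: max(7) = 7
C -> D -> B: max(4, 7) = 7
C -> A -> B: max(4, 1) = 4
C -> A -> E -> B: max(4, 2, 8) = 8
C -> E -> A -> B: max(1, 2, 1) = 2
Smallest bottleneck: 2.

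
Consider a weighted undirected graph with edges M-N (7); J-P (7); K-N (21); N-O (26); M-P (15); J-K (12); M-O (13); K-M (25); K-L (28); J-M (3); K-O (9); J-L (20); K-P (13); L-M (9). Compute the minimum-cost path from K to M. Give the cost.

Checking several routes:
K-M: 25
K-P-M: 13 + 15 = 28
K-J-M: 12 + 3 = 15
K-N-M: 21 + 7 = 28
K-P-J-M: 13 + 7 + 3 = 23
K-O-M: 9 + 13 = 22
The minimum is 15.

15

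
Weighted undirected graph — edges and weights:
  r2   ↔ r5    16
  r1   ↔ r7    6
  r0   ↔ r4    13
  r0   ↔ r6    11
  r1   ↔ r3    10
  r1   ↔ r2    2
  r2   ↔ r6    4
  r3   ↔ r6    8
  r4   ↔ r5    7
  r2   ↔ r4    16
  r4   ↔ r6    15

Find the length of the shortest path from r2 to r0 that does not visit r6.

Candidate routes:
r2 -> r5 -> r4 -> r0: 16 + 7 + 13 = 36
r2 -> r4 -> r0: 16 + 13 = 29
Best route has total 29.

29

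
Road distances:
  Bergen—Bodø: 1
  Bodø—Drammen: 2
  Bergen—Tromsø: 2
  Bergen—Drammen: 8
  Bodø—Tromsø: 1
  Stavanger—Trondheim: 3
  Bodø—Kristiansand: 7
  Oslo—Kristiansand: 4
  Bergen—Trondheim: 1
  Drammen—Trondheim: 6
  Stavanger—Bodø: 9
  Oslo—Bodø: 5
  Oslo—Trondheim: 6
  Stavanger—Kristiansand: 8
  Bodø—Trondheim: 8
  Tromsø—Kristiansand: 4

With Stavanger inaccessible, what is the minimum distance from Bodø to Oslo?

5

Checking several routes:
Bodø→Bergen→Tromsø→Kristiansand→Oslo: 1 + 2 + 4 + 4 = 11
Bodø→Bergen→Trondheim→Oslo: 1 + 1 + 6 = 8
Bodø→Kristiansand→Oslo: 7 + 4 = 11
Bodø→Tromsø→Kristiansand→Oslo: 1 + 4 + 4 = 9
Bodø→Oslo: 5
Bodø→Tromsø→Bergen→Trondheim→Oslo: 1 + 2 + 1 + 6 = 10
Shortest: 5.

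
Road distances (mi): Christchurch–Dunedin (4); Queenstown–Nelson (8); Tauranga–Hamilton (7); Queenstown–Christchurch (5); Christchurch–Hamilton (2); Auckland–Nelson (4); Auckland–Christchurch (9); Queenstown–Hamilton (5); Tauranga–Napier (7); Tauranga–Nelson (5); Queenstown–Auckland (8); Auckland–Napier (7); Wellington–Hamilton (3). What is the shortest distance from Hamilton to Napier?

14

Some routes from Hamilton to Napier:
Hamilton→Christchurch→Queenstown→Auckland→Napier: 2 + 5 + 8 + 7 = 22
Hamilton→Queenstown→Auckland→Napier: 5 + 8 + 7 = 20
Hamilton→Tauranga→Napier: 7 + 7 = 14
Hamilton→Christchurch→Auckland→Napier: 2 + 9 + 7 = 18
Best route has total 14 mi.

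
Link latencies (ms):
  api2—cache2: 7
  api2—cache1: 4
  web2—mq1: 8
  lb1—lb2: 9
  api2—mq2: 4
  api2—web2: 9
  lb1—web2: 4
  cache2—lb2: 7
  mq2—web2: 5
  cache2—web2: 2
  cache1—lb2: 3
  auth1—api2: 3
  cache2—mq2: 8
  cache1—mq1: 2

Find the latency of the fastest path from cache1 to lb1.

Some routes from cache1 to lb1:
cache1 -> lb2 -> cache2 -> web2 -> lb1: 3 + 7 + 2 + 4 = 16
cache1 -> mq1 -> web2 -> lb1: 2 + 8 + 4 = 14
cache1 -> api2 -> web2 -> lb1: 4 + 9 + 4 = 17
cache1 -> api2 -> mq2 -> web2 -> lb1: 4 + 4 + 5 + 4 = 17
cache1 -> lb2 -> lb1: 3 + 9 = 12
cache1 -> api2 -> cache2 -> web2 -> lb1: 4 + 7 + 2 + 4 = 17
Best route has total 12 ms.

12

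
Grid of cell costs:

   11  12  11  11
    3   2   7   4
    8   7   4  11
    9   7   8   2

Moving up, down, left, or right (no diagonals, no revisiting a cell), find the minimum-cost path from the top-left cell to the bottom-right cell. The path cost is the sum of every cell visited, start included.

Best path: (0,0)→(1,0)→(1,1)→(1,2)→(2,2)→(3,2)→(3,3)
Cost: 11 + 3 + 2 + 7 + 4 + 8 + 2 = 37

37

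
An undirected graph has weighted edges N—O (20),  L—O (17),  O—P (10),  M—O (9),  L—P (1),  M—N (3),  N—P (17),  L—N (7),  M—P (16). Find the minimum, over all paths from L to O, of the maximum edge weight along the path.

A few of the L→O routes:
L→P→M→O: max(1, 16, 9) = 16
L→N→M→P→O: max(7, 3, 16, 10) = 16
L→N→P→M→O: max(7, 17, 16, 9) = 17
L→N→M→O: max(7, 3, 9) = 9
L→P→O: max(1, 10) = 10
Smallest bottleneck: 9.

9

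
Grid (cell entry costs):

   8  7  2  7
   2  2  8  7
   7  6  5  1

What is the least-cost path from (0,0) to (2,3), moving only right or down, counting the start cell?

24

Best path: [0,0] → [1,0] → [1,1] → [2,1] → [2,2] → [2,3]
Cost: 8 + 2 + 2 + 6 + 5 + 1 = 24
For comparison, the top-then-right route costs 32.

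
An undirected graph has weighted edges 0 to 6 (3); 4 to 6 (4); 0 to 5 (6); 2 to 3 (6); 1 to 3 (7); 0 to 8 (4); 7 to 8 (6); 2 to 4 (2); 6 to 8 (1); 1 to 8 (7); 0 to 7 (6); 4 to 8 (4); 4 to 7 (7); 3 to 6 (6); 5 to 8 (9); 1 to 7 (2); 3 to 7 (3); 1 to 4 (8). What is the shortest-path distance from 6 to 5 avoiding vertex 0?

10

A few of the 6→5 routes:
6→4→8→5: 4 + 4 + 9 = 17
6→3→2→4→8→5: 6 + 6 + 2 + 4 + 9 = 27
6→3→7→8→5: 6 + 3 + 6 + 9 = 24
6→3→7→1→8→5: 6 + 3 + 2 + 7 + 9 = 27
6→8→5: 1 + 9 = 10
6→4→7→8→5: 4 + 7 + 6 + 9 = 26
The minimum is 10.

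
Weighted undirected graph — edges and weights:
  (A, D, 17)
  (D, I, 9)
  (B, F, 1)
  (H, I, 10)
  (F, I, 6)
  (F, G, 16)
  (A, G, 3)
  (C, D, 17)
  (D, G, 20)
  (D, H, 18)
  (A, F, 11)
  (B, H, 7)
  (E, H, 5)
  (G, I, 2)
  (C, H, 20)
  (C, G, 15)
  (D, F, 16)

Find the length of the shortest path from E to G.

Comparing a few candidate routes:
E → H → B → F → G: 5 + 7 + 1 + 16 = 29
E → H → D → I → G: 5 + 18 + 9 + 2 = 34
E → H → I → G: 5 + 10 + 2 = 17
E → H → B → F → I → G: 5 + 7 + 1 + 6 + 2 = 21
E → H → B → F → A → G: 5 + 7 + 1 + 11 + 3 = 27
Best route has total 17.

17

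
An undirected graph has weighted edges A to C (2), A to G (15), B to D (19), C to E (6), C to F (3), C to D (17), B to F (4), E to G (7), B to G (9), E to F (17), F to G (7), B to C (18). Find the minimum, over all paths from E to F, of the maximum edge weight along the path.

6

A few of the E→F routes:
E-G-A-C-F: max(7, 15, 2, 3) = 15
E-C-A-G-F: max(6, 2, 15, 7) = 15
E-C-A-G-B-F: max(6, 2, 15, 9, 4) = 15
E-C-F: max(6, 3) = 6
E-G-F: max(7, 7) = 7
E-G-B-F: max(7, 9, 4) = 9
The minimum achievable maximum is 6.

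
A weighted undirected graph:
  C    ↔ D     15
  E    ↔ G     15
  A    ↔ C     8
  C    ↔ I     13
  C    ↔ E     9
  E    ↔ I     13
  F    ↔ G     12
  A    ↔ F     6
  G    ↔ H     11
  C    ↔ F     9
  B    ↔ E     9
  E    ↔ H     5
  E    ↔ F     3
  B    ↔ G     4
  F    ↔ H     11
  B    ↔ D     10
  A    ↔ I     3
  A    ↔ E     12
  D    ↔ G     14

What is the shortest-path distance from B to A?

18

Comparing a few candidate routes:
B - E - I - A: 9 + 13 + 3 = 25
B - E - F - A: 9 + 3 + 6 = 18
B - G - F - A: 4 + 12 + 6 = 22
B - E - A: 9 + 12 = 21
B - E - C - A: 9 + 9 + 8 = 26
The minimum is 18.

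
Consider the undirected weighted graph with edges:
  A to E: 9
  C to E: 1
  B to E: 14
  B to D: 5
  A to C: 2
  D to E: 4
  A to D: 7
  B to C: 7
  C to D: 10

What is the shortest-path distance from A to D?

7

Comparing a few candidate routes:
A → C → B → D: 2 + 7 + 5 = 14
A → D: 7
A → C → D: 2 + 10 = 12
A → E → D: 9 + 4 = 13
A → C → E → D: 2 + 1 + 4 = 7
A → E → C → D: 9 + 1 + 10 = 20
Shortest: 7.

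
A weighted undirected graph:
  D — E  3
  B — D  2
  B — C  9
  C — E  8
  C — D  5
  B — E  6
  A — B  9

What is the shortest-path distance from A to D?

Checking several routes:
A-B-D: 9 + 2 = 11
A-B-E-D: 9 + 6 + 3 = 18
A-B-E-C-D: 9 + 6 + 8 + 5 = 28
A-B-C-D: 9 + 9 + 5 = 23
Best route has total 11.

11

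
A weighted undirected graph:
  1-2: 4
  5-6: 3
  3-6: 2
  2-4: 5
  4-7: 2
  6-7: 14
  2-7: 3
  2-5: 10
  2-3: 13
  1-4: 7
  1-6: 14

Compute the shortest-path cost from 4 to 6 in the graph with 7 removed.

Checking several routes:
4 → 2 → 3 → 6: 5 + 13 + 2 = 20
4 → 1 → 6: 7 + 14 = 21
4 → 2 → 5 → 6: 5 + 10 + 3 = 18
Shortest: 18.

18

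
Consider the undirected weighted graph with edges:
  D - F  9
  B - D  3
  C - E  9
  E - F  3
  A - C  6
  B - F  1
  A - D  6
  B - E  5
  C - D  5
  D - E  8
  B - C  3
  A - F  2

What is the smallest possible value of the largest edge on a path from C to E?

3

Comparing a few candidate routes:
C - B - F - E: max(3, 1, 3) = 3
C - D - B - F - E: max(5, 3, 1, 3) = 5
C - B - E: max(3, 5) = 5
C - D - B - E: max(5, 3, 5) = 5
Smallest bottleneck: 3.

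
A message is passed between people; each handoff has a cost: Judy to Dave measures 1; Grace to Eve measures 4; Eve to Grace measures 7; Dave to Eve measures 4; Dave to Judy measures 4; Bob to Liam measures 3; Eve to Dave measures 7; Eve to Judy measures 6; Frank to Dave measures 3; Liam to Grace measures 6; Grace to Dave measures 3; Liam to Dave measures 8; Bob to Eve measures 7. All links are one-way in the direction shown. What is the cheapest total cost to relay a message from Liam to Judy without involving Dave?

Candidate routes:
Liam → Grace → Eve → Judy: 6 + 4 + 6 = 16
Best route has total 16.

16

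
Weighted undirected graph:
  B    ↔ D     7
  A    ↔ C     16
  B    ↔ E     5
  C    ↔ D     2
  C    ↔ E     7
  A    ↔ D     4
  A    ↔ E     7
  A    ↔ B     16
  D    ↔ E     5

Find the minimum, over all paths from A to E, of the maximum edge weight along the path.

5

A few of the A→E routes:
A → E: max(7) = 7
A → C → D → B → E: max(16, 2, 7, 5) = 16
A → D → C → E: max(4, 2, 7) = 7
A → D → E: max(4, 5) = 5
A → D → B → E: max(4, 7, 5) = 7
The minimum achievable maximum is 5.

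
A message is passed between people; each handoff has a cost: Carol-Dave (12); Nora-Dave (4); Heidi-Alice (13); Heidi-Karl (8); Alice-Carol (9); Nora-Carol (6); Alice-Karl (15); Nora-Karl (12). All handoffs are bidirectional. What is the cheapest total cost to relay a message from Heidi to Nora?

20

Comparing a few candidate routes:
Heidi → Alice → Karl → Nora: 13 + 15 + 12 = 40
Heidi → Alice → Carol → Dave → Nora: 13 + 9 + 12 + 4 = 38
Heidi → Karl → Alice → Carol → Nora: 8 + 15 + 9 + 6 = 38
Heidi → Karl → Nora: 8 + 12 = 20
Heidi → Alice → Carol → Nora: 13 + 9 + 6 = 28
Best route has total 20.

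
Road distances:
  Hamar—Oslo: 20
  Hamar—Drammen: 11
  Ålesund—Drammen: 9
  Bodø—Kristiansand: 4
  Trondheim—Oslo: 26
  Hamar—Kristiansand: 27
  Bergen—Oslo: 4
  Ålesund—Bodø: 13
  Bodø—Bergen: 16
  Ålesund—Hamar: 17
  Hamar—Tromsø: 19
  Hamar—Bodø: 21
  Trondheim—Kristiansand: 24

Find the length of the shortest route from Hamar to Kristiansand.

A few of the Hamar→Kristiansand routes:
Hamar-Kristiansand: 27
Hamar-Ålesund-Bodø-Kristiansand: 17 + 13 + 4 = 34
Hamar-Bodø-Kristiansand: 21 + 4 = 25
Hamar-Oslo-Bergen-Bodø-Kristiansand: 20 + 4 + 16 + 4 = 44
Hamar-Drammen-Ålesund-Bodø-Kristiansand: 11 + 9 + 13 + 4 = 37
Hamar-Oslo-Trondheim-Kristiansand: 20 + 26 + 24 = 70
Best route has total 25.

25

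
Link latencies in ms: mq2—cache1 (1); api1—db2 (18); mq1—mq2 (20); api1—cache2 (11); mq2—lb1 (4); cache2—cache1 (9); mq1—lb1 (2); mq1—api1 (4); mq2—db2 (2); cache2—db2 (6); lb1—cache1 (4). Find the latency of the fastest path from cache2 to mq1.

A few of the cache2→mq1 routes:
cache2 -> api1 -> mq1: 11 + 4 = 15
cache2 -> db2 -> mq2 -> cache1 -> lb1 -> mq1: 6 + 2 + 1 + 4 + 2 = 15
cache2 -> db2 -> mq2 -> lb1 -> mq1: 6 + 2 + 4 + 2 = 14
cache2 -> cache1 -> mq2 -> lb1 -> mq1: 9 + 1 + 4 + 2 = 16
cache2 -> cache1 -> lb1 -> mq1: 9 + 4 + 2 = 15
Shortest: 14 ms.

14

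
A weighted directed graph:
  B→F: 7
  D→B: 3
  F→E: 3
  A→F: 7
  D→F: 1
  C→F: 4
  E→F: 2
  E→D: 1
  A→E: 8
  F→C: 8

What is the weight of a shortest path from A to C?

Candidate routes:
A → E → D → B → F → C: 8 + 1 + 3 + 7 + 8 = 27
A → E → D → F → C: 8 + 1 + 1 + 8 = 18
A → E → F → C: 8 + 2 + 8 = 18
A → F → C: 7 + 8 = 15
Best route has total 15.

15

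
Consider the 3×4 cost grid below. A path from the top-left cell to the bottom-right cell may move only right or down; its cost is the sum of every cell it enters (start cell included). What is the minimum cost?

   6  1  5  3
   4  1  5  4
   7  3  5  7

23

One optimal route is (0,0) → (0,1) → (1,1) → (2,1) → (2,2) → (2,3).
Its cost is 6 + 1 + 1 + 3 + 5 + 7 = 23.
For comparison, the top-then-right route costs 26.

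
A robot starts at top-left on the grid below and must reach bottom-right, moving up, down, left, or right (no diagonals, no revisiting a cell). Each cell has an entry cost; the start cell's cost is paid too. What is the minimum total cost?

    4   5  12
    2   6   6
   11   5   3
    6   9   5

Path [0,0] → [1,0] → [1,1] → [2,1] → [2,2] → [3,2]: 4 + 2 + 6 + 5 + 3 + 5 = 25.

25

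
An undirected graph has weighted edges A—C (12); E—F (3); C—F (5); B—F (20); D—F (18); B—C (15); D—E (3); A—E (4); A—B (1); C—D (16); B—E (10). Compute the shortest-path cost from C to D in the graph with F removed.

A few of the C→D routes:
C-A-E-D: 12 + 4 + 3 = 19
C-D: 16
C-B-A-E-D: 15 + 1 + 4 + 3 = 23
Shortest: 16.

16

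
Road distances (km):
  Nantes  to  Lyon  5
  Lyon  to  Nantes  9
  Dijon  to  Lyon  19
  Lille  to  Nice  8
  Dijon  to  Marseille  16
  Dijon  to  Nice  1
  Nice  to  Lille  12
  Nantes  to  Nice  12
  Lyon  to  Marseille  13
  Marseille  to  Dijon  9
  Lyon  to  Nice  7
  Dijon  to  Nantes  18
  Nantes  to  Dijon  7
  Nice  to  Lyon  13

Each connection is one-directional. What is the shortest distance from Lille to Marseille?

Paths from Lille to Marseille:
Lille→Nice→Lyon→Marseille: 8 + 13 + 13 = 34
Lille→Nice→Lyon→Nantes→Dijon→Marseille: 8 + 13 + 9 + 7 + 16 = 53
The minimum is 34 km.

34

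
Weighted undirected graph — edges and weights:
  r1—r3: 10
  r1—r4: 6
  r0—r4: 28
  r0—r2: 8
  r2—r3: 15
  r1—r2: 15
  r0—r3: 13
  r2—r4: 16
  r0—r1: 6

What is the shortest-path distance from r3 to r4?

16

Comparing a few candidate routes:
r3-r2-r4: 15 + 16 = 31
r3-r1-r4: 10 + 6 = 16
r3-r0-r1-r4: 13 + 6 + 6 = 25
r3-r2-r0-r1-r4: 15 + 8 + 6 + 6 = 35
Best route has total 16.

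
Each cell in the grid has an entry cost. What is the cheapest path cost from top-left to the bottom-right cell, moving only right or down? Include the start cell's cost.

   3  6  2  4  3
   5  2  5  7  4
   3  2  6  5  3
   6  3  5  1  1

22

Take (0,0)→(1,0)→(1,1)→(2,1)→(3,1)→(3,2)→(3,3)→(3,4) for a total of 3 + 5 + 2 + 2 + 3 + 5 + 1 + 1 = 22.
For comparison, the top-then-right route costs 26.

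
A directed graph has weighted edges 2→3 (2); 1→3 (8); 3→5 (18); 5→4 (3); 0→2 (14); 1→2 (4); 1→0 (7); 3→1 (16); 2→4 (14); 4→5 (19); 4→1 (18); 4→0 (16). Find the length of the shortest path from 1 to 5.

24

Comparing a few candidate routes:
1 -> 2 -> 4 -> 5: 4 + 14 + 19 = 37
1 -> 2 -> 3 -> 5: 4 + 2 + 18 = 24
1 -> 3 -> 5: 8 + 18 = 26
Best route has total 24.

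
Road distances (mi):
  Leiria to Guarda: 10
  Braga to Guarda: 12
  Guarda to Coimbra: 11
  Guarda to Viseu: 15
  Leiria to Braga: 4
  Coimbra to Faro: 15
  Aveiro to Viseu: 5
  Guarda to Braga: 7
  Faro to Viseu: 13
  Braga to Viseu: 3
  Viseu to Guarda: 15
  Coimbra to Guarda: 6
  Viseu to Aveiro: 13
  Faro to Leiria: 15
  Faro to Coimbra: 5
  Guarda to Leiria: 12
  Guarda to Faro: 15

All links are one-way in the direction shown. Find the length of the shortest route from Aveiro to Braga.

Paths from Aveiro to Braga:
Aveiro-Viseu-Guarda-Faro-Leiria-Braga: 5 + 15 + 15 + 15 + 4 = 54
Aveiro-Viseu-Guarda-Coimbra-Faro-Leiria-Braga: 5 + 15 + 11 + 15 + 15 + 4 = 65
Aveiro-Viseu-Guarda-Leiria-Braga: 5 + 15 + 12 + 4 = 36
Aveiro-Viseu-Guarda-Braga: 5 + 15 + 7 = 27
Shortest: 27 mi.

27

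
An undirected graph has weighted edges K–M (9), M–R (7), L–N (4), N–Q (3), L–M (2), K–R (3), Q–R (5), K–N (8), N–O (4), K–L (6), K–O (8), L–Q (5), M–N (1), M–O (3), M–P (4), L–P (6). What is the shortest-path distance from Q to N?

3

Checking several routes:
Q-L-M-N: 5 + 2 + 1 = 8
Q-N: 3
Q-L-N: 5 + 4 = 9
Q-R-M-N: 5 + 7 + 1 = 13
The minimum is 3.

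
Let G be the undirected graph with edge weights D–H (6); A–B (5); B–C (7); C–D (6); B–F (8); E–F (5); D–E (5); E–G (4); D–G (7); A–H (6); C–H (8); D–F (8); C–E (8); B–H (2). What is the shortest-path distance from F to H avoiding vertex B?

Checking several routes:
F - E - D - H: 5 + 5 + 6 = 16
F - E - C - H: 5 + 8 + 8 = 21
F - D - H: 8 + 6 = 14
Shortest: 14.

14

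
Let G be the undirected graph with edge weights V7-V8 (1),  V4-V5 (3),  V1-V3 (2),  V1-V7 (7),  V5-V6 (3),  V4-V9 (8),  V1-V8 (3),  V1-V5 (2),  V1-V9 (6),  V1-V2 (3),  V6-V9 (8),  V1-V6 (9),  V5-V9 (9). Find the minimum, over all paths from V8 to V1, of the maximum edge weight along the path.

3

Routes from V8 to V1:
V8 - V7 - V1: max(1, 7) = 7
V8 - V1: max(3) = 3
Best route has worst link 3.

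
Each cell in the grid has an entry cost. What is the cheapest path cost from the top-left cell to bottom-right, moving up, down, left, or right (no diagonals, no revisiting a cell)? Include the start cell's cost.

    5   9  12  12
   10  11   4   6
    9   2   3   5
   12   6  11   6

40

Path [0,0]→[1,0]→[2,0]→[2,1]→[2,2]→[2,3]→[3,3]: 5 + 10 + 9 + 2 + 3 + 5 + 6 = 40.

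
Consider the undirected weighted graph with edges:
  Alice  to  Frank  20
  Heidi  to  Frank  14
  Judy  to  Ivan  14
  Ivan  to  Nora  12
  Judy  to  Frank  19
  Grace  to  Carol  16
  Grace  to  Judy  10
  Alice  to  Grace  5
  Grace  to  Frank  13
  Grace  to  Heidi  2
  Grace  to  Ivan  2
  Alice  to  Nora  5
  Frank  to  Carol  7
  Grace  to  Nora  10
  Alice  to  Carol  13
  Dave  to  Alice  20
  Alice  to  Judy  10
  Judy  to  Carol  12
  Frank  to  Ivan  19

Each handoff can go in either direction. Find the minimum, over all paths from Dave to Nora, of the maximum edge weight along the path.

A few of the Dave→Nora routes:
Dave→Alice→Frank→Grace→Carol→Judy→Ivan→Nora: max(20, 20, 13, 16, 12, 14, 12) = 20
Dave→Alice→Frank→Grace→Nora: max(20, 20, 13, 10) = 20
Dave→Alice→Frank→Grace→Ivan→Nora: max(20, 20, 13, 2, 12) = 20
Dave→Alice→Frank→Grace→Judy→Ivan→Nora: max(20, 20, 13, 10, 14, 12) = 20
Best route has worst link 20.

20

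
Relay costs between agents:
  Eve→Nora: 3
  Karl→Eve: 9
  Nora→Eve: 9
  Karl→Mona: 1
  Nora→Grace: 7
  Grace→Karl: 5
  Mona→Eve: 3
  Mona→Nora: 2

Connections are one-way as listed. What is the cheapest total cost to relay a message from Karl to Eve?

Paths from Karl to Eve:
Karl → Mona → Nora → Eve: 1 + 2 + 9 = 12
Karl → Mona → Eve: 1 + 3 = 4
Karl → Eve: 9
The minimum is 4.

4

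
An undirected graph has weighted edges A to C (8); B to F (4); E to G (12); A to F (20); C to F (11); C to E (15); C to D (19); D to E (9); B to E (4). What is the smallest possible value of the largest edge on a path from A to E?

Comparing a few candidate routes:
A-C-D-E: max(8, 19, 9) = 19
A-C-E: max(8, 15) = 15
A-C-F-B-E: max(8, 11, 4, 4) = 11
Best route has worst link 11.

11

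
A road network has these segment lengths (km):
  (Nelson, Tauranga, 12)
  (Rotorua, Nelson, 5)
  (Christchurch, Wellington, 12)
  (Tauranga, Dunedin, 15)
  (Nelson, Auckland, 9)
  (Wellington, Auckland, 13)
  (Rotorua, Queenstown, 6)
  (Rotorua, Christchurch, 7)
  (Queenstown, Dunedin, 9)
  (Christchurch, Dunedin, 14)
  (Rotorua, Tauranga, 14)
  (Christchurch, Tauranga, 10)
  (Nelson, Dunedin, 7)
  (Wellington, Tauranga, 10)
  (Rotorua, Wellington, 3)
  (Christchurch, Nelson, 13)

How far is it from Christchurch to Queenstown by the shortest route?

13

Some routes from Christchurch to Queenstown:
Christchurch-Rotorua-Queenstown: 7 + 6 = 13
Christchurch-Nelson-Rotorua-Queenstown: 13 + 5 + 6 = 24
Christchurch-Wellington-Rotorua-Queenstown: 12 + 3 + 6 = 21
Christchurch-Rotorua-Nelson-Dunedin-Queenstown: 7 + 5 + 7 + 9 = 28
Christchurch-Dunedin-Queenstown: 14 + 9 = 23
The minimum is 13 km.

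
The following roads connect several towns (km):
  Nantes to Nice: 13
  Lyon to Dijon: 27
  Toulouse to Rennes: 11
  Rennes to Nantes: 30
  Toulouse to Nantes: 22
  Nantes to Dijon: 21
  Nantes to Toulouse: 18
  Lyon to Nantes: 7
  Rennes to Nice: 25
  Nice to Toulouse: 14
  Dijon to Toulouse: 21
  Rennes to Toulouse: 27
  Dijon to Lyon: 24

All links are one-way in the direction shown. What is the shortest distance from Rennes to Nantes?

30

Routes from Rennes to Nantes:
Rennes→Toulouse→Nantes: 27 + 22 = 49
Rennes→Nantes: 30
Rennes→Nice→Toulouse→Nantes: 25 + 14 + 22 = 61
Best route has total 30 km.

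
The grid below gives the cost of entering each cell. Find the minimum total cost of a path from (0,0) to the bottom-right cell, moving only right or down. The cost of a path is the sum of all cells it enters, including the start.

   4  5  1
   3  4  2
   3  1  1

12

Cheapest: (0,0) → (1,0) → (2,0) → (2,1) → (2,2)
  4 + 3 + 3 + 1 + 1 = 12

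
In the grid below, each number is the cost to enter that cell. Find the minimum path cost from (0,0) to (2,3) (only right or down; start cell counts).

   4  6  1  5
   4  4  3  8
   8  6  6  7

27

Cheapest: r0c0 → r0c1 → r0c2 → r1c2 → r2c2 → r2c3
  4 + 6 + 1 + 3 + 6 + 7 = 27
For comparison, the top-then-right route costs 31.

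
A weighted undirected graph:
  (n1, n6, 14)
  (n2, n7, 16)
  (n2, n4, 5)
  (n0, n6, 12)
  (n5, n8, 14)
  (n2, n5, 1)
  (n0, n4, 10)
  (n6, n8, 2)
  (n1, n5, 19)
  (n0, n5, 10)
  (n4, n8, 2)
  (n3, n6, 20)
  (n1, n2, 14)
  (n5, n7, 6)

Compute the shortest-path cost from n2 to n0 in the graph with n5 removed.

15

Paths from n2 to n0 avoiding n5:
n2→n1→n6→n0: 14 + 14 + 12 = 40
n2→n1→n6→n8→n4→n0: 14 + 14 + 2 + 2 + 10 = 42
n2→n4→n0: 5 + 10 = 15
n2→n4→n8→n6→n0: 5 + 2 + 2 + 12 = 21
Shortest: 15.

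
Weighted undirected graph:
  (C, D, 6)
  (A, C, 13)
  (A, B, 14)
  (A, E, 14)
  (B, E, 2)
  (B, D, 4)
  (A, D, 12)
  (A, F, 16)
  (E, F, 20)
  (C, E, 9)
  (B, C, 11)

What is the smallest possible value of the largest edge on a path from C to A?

12

Checking several routes:
C - D - A: max(6, 12) = 12
C - B - D - A: max(11, 4, 12) = 12
C - E - B - D - A: max(9, 2, 4, 12) = 12
The minimum achievable maximum is 12.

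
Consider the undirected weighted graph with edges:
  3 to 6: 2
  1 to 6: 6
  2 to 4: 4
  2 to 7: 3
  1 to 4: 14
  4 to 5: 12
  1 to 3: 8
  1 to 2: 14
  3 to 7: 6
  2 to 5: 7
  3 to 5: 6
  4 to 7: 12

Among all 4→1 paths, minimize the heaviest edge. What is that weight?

Some routes from 4 to 1:
4 - 2 - 5 - 3 - 6 - 1: max(4, 7, 6, 2, 6) = 7
4 - 2 - 7 - 3 - 6 - 1: max(4, 3, 6, 2, 6) = 6
4 - 2 - 5 - 3 - 1: max(4, 7, 6, 8) = 8
4 - 2 - 7 - 3 - 1: max(4, 3, 6, 8) = 8
Best route has worst link 6.

6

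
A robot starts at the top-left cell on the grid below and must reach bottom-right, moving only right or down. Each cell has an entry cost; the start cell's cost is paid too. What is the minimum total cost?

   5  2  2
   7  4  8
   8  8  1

Cheapest: (0,0) -> (0,1) -> (0,2) -> (1,2) -> (2,2)
  5 + 2 + 2 + 8 + 1 = 18

18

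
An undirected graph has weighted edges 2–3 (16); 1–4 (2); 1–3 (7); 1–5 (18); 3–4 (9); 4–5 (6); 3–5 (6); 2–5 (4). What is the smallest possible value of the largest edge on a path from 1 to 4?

Comparing a few candidate routes:
1-4: max(2) = 2
1-3-2-5-4: max(7, 16, 4, 6) = 16
1-3-4: max(7, 9) = 9
1-3-5-4: max(7, 6, 6) = 7
Best route has worst link 2.

2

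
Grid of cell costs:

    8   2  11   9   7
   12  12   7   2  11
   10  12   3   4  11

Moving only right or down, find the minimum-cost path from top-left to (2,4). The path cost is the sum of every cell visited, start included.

45

Best path: (0,0)→(0,1)→(0,2)→(1,2)→(1,3)→(2,3)→(2,4)
Cost: 8 + 2 + 11 + 7 + 2 + 4 + 11 = 45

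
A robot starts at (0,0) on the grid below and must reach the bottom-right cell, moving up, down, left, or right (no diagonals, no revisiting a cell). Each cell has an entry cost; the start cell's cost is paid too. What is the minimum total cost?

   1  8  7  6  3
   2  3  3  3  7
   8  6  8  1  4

17

One optimal route is (0,0) → (1,0) → (1,1) → (1,2) → (1,3) → (2,3) → (2,4).
Its cost is 1 + 2 + 3 + 3 + 3 + 1 + 4 = 17.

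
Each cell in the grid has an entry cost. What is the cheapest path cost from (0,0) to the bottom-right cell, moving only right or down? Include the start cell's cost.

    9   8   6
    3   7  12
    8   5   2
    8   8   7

33

Cheapest: r0c0 -> r1c0 -> r1c1 -> r2c1 -> r2c2 -> r3c2
  9 + 3 + 7 + 5 + 2 + 7 = 33
(Top row then right column would cost 44.)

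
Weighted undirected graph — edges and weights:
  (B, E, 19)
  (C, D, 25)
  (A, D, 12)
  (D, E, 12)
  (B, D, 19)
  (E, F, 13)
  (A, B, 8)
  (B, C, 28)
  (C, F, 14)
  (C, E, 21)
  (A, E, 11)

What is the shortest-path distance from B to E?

19

Some routes from B to E:
B→D→E: 19 + 12 = 31
B→A→D→E: 8 + 12 + 12 = 32
B→A→E: 8 + 11 = 19
B→D→A→E: 19 + 12 + 11 = 42
B→E: 19
The minimum is 19.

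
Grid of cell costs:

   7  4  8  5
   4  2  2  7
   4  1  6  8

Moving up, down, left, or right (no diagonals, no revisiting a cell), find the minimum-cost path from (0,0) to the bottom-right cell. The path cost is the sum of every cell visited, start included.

Path r0c0→r0c1→r1c1→r2c1→r2c2→r2c3: 7 + 4 + 2 + 1 + 6 + 8 = 28.

28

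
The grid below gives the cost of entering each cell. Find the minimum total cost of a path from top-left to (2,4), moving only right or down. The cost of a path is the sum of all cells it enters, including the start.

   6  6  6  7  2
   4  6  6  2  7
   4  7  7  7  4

35

Take r0c0 r1c0 r1c1 r1c2 r1c3 r1c4 r2c4 for a total of 6 + 4 + 6 + 6 + 2 + 7 + 4 = 35.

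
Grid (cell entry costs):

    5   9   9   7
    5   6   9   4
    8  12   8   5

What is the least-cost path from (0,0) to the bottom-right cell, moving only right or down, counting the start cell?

34

Cheapest: (0,0) → (1,0) → (1,1) → (1,2) → (1,3) → (2,3)
  5 + 5 + 6 + 9 + 4 + 5 = 34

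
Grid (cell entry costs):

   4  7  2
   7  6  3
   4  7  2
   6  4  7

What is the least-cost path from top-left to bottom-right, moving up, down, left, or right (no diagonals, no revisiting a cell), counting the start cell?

Best path: [0,0] → [0,1] → [0,2] → [1,2] → [2,2] → [3,2]
Cost: 4 + 7 + 2 + 3 + 2 + 7 = 25

25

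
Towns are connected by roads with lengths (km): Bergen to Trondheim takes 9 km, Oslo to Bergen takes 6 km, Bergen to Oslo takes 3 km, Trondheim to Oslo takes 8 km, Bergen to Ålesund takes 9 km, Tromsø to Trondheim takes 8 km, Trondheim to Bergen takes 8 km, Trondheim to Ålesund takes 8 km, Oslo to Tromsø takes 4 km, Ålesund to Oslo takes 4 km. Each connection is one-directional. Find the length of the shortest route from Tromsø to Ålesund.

Paths from Tromsø to Ålesund:
Tromsø→Trondheim→Bergen→Ålesund: 8 + 8 + 9 = 25
Tromsø→Trondheim→Oslo→Bergen→Ålesund: 8 + 8 + 6 + 9 = 31
Tromsø→Trondheim→Ålesund: 8 + 8 = 16
The minimum is 16 km.

16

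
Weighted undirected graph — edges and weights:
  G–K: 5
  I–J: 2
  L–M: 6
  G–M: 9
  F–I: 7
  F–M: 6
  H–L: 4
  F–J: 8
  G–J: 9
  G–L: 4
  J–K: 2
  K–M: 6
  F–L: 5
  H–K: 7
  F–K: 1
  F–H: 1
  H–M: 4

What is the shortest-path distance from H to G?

7

Some routes from H to G:
H - L - G: 4 + 4 = 8
H - F - K - G: 1 + 1 + 5 = 7
H - F - L - G: 1 + 5 + 4 = 10
The minimum is 7.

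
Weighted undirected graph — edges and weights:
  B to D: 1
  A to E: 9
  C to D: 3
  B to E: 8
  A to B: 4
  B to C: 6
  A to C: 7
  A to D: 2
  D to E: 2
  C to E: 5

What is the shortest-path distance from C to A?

Some routes from C to A:
C - D - B - A: 3 + 1 + 4 = 8
C - E - D - A: 5 + 2 + 2 = 9
C - A: 7
C - D - A: 3 + 2 = 5
C - B - D - A: 6 + 1 + 2 = 9
Best route has total 5.

5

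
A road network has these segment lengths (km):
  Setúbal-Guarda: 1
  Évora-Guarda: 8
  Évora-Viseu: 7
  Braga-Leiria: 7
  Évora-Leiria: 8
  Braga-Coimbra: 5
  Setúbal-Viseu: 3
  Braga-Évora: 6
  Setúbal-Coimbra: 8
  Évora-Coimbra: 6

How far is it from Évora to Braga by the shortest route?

Comparing a few candidate routes:
Évora - Guarda - Setúbal - Coimbra - Braga: 8 + 1 + 8 + 5 = 22
Évora - Leiria - Braga: 8 + 7 = 15
Évora - Coimbra - Braga: 6 + 5 = 11
Évora - Braga: 6
Best route has total 6 km.

6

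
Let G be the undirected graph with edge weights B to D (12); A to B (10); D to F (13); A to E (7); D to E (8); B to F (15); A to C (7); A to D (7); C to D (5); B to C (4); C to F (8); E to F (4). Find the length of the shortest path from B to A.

10

Some routes from B to A:
B-C-F-E-A: 4 + 8 + 4 + 7 = 23
B-C-A: 4 + 7 = 11
B-D-A: 12 + 7 = 19
B-A: 10
B-C-D-A: 4 + 5 + 7 = 16
Best route has total 10.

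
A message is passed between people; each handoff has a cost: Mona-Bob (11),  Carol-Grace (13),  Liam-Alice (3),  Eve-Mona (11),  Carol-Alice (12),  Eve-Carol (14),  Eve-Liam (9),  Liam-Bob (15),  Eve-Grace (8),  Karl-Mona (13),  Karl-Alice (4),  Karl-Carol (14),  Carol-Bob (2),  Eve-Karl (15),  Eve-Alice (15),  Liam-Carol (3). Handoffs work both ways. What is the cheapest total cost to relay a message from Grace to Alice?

19

Some routes from Grace to Alice:
Grace→Eve→Carol→Liam→Alice: 8 + 14 + 3 + 3 = 28
Grace→Eve→Liam→Alice: 8 + 9 + 3 = 20
Grace→Eve→Karl→Alice: 8 + 15 + 4 = 27
Grace→Carol→Liam→Alice: 13 + 3 + 3 = 19
Grace→Carol→Alice: 13 + 12 = 25
Grace→Eve→Alice: 8 + 15 = 23
Best route has total 19.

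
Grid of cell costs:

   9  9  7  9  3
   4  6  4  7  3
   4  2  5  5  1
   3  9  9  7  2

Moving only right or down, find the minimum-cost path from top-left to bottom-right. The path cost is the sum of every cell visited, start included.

Best path: [0,0]→[1,0]→[2,0]→[2,1]→[2,2]→[2,3]→[2,4]→[3,4]
Cost: 9 + 4 + 4 + 2 + 5 + 5 + 1 + 2 = 32
(Top row then right column would cost 43.)

32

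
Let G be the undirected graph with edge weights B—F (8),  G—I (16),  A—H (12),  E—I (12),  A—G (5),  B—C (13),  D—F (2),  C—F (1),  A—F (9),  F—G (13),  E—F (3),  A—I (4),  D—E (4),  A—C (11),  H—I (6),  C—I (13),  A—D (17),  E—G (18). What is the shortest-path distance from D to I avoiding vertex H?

15

Checking several routes:
D → E → I: 4 + 12 = 16
D → F → E → I: 2 + 3 + 12 = 17
D → F → A → I: 2 + 9 + 4 = 15
D → F → C → I: 2 + 1 + 13 = 16
The minimum is 15.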